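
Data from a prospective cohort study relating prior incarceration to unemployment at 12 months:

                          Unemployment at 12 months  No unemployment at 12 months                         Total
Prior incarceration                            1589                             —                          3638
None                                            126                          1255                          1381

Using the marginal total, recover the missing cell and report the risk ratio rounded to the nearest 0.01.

4.79

The missing cell is in the exposed row: 3638 − 1589 = 2049.
So a = 1589, b = 2049, c = 126, d = 1255.
RR = [a/(a+b)] / [c/(c+d)] = (1589/3638) / (126/1381) = 0.43678/0.09124 = 4.78723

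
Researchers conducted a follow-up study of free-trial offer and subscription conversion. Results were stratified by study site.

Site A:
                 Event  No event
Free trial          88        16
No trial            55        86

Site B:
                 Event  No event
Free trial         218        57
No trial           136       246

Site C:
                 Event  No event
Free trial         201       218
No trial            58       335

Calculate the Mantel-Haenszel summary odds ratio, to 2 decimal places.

6.31

OR_MH = Σ(aᵢdᵢ/nᵢ) / Σ(bᵢcᵢ/nᵢ), where nᵢ is the stratum total.
Stratum 1 (Site A): n = 245; a·d/n = 88·86/245 = 30.8898; b·c/n = 16·55/245 = 3.5918
Stratum 2 (Site B): n = 657; a·d/n = 218·246/657 = 81.6256; b·c/n = 57·136/657 = 11.7991
Stratum 3 (Site C): n = 812; a·d/n = 201·335/812 = 82.9249; b·c/n = 218·58/812 = 15.5714
OR_MH = (30.8898 + 81.6256 + 82.9249) / (3.5918 + 11.7991 + 15.5714) = 195.4402 / 30.9624 = 6.31219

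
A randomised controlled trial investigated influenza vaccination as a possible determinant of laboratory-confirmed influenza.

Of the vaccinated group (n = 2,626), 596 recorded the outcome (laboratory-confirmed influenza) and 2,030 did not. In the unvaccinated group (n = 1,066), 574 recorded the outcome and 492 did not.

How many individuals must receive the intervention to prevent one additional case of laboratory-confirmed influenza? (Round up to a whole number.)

4

Risk in treated group = 596/2626 = 0.22696; risk in control = 574/1066 = 0.53846.
Absolute risk reduction = 0.53846 − 0.22696 = 0.31150
NNT = 1 / ARR = 1 / 0.31150 = 3.210 → round up → 4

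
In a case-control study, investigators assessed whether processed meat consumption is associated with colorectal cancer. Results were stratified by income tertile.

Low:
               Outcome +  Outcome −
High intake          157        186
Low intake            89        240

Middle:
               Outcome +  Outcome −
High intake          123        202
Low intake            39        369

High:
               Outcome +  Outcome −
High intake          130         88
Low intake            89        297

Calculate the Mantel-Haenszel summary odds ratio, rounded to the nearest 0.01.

OR_MH = Σ(aᵢdᵢ/nᵢ) / Σ(bᵢcᵢ/nᵢ), where nᵢ is the stratum total.
Stratum 1 (Low): n = 672; a·d/n = 157·240/672 = 56.0714; b·c/n = 186·89/672 = 24.6339
Stratum 2 (Middle): n = 733; a·d/n = 123·369/733 = 61.9195; b·c/n = 202·39/733 = 10.7476
Stratum 3 (High): n = 604; a·d/n = 130·297/604 = 63.9238; b·c/n = 88·89/604 = 12.9669
OR_MH = (56.0714 + 61.9195 + 63.9238) / (24.6339 + 10.7476 + 12.9669) = 181.9148 / 48.3484 = 3.76258

3.76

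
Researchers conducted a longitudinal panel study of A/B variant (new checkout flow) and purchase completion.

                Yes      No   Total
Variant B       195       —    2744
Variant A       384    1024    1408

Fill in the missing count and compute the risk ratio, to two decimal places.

0.26

The missing cell is in the exposed row: 2744 − 195 = 2549.
So a = 195, b = 2549, c = 384, d = 1024.
RR = [a/(a+b)] / [c/(c+d)] = (195/2744) / (384/1408) = 0.07106/0.27273 = 0.26057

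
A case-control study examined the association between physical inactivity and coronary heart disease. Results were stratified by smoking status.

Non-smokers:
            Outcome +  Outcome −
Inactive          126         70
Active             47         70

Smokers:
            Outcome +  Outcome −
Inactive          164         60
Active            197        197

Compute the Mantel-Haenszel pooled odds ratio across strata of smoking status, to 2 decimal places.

2.71

OR_MH = Σ(aᵢdᵢ/nᵢ) / Σ(bᵢcᵢ/nᵢ), where nᵢ is the stratum total.
Stratum 1 (Non-smokers): n = 313; a·d/n = 126·70/313 = 28.1789; b·c/n = 70·47/313 = 10.5112
Stratum 2 (Smokers): n = 618; a·d/n = 164·197/618 = 52.2783; b·c/n = 60·197/618 = 19.1262
OR_MH = (28.1789 + 52.2783) / (10.5112 + 19.1262) = 80.4572 / 29.6374 = 2.71472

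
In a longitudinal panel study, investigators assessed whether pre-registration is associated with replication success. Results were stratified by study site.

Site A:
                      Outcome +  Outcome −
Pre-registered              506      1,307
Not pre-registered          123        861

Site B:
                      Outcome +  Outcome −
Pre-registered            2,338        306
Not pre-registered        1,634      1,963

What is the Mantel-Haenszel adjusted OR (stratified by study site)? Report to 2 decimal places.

6.48

OR_MH = Σ(aᵢdᵢ/nᵢ) / Σ(bᵢcᵢ/nᵢ), where nᵢ is the stratum total.
Stratum 1 (Site A): n = 2797; a·d/n = 506·861/2797 = 155.7619; b·c/n = 1307·123/2797 = 57.4762
Stratum 2 (Site B): n = 6241; a·d/n = 2338·1963/6241 = 735.3780; b·c/n = 306·1634/6241 = 80.1160
OR_MH = (155.7619 + 735.3780) / (57.4762 + 80.1160) = 891.1399 / 137.5922 = 6.47667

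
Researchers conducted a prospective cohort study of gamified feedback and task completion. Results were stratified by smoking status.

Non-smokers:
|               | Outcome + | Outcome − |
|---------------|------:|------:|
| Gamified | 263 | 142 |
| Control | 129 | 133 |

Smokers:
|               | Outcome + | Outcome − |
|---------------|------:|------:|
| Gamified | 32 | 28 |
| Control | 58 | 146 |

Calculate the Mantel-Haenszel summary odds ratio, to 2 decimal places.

2.09

OR_MH = Σ(aᵢdᵢ/nᵢ) / Σ(bᵢcᵢ/nᵢ), where nᵢ is the stratum total.
Stratum 1 (Non-smokers): n = 667; a·d/n = 263·133/667 = 52.4423; b·c/n = 142·129/667 = 27.4633
Stratum 2 (Smokers): n = 264; a·d/n = 32·146/264 = 17.6970; b·c/n = 28·58/264 = 6.1515
OR_MH = (52.4423 + 17.6970) / (27.4633 + 6.1515) = 70.1392 / 33.6148 = 2.08656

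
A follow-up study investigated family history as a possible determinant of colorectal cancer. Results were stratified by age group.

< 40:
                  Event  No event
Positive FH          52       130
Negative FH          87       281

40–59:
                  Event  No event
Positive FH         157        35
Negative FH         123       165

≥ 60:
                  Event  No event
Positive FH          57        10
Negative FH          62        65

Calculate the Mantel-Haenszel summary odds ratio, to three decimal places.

OR_MH = Σ(aᵢdᵢ/nᵢ) / Σ(bᵢcᵢ/nᵢ), where nᵢ is the stratum total.
Stratum 1 (< 40): n = 550; a·d/n = 52·281/550 = 26.5673; b·c/n = 130·87/550 = 20.5636
Stratum 2 (40–59): n = 480; a·d/n = 157·165/480 = 53.9688; b·c/n = 35·123/480 = 8.9688
Stratum 3 (≥ 60): n = 194; a·d/n = 57·65/194 = 19.0979; b·c/n = 10·62/194 = 3.1959
OR_MH = (26.5673 + 53.9688 + 19.0979) / (20.5636 + 8.9688 + 3.1959) = 99.6340 / 32.7283 = 3.04428

3.044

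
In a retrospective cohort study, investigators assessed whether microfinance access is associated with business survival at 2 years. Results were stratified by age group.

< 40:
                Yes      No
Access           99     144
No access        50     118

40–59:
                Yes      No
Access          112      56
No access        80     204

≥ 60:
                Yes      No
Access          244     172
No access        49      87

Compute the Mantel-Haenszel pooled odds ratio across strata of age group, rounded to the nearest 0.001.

2.750

OR_MH = Σ(aᵢdᵢ/nᵢ) / Σ(bᵢcᵢ/nᵢ), where nᵢ is the stratum total.
Stratum 1 (< 40): n = 411; a·d/n = 99·118/411 = 28.4234; b·c/n = 144·50/411 = 17.5182
Stratum 2 (40–59): n = 452; a·d/n = 112·204/452 = 50.5487; b·c/n = 56·80/452 = 9.9115
Stratum 3 (≥ 60): n = 552; a·d/n = 244·87/552 = 38.4565; b·c/n = 172·49/552 = 15.2681
OR_MH = (28.4234 + 50.5487 + 38.4565) / (17.5182 + 9.9115 + 15.2681) = 117.4286 / 42.6979 = 2.75022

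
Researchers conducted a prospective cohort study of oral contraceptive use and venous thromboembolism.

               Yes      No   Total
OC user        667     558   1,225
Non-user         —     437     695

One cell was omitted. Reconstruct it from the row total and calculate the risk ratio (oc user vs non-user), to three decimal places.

The missing cell is in the unexposed row: 695 − 437 = 258.
So a = 667, b = 558, c = 258, d = 437.
RR = [a/(a+b)] / [c/(c+d)] = (667/1225) / (258/695) = 0.54449/0.37122 = 1.46675

1.467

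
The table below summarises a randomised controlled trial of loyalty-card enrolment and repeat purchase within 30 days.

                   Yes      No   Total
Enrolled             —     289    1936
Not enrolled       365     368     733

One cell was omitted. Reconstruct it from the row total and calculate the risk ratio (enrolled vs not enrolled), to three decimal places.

1.708

The missing cell is in the exposed row: 1936 − 289 = 1647.
So a = 1647, b = 289, c = 365, d = 368.
RR = [a/(a+b)] / [c/(c+d)] = (1647/1936) / (365/733) = 0.85072/0.49795 = 1.70844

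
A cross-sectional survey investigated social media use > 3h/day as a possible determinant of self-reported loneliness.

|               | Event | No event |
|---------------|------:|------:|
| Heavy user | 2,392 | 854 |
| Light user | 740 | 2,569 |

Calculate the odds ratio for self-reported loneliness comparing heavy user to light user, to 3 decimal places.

Cells: a = 2392, b = 854, c = 740, d = 2569.
OR = (a·d)/(b·c) = (2392 × 2569) / (854 × 740) = 6145048 / 631960 = 9.72379
The odds of self-reported loneliness are about 9.72 times as high in the heavy user group.

9.724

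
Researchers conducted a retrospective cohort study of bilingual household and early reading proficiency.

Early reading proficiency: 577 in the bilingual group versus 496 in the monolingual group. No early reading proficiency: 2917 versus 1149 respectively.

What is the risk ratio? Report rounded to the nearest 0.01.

From the description: a = 577, b = 2917, c = 496, d = 1149.
Risk in exposed = 577/3494 = 0.16514; risk in unexposed = 496/1645 = 0.30152.
RR = 0.16514 / 0.30152 = 0.54769
The risk is 45% lower among the exposed than among the unexposed.

0.55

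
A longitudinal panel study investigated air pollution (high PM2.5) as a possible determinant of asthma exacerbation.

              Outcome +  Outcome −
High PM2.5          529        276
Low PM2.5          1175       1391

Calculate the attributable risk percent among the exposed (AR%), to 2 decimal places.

Cells: a = 529, b = 276, c = 1175, d = 1391.
Risk in exposed = 529/805 = 0.65714; risk in unexposed = 1175/2566 = 0.45791.
RR = 0.65714/0.45791 = 1.43509
AR% = (RR − 1)/RR × 100 = (1.43509 − 1)/1.43509 × 100 = 30.3179%

30.32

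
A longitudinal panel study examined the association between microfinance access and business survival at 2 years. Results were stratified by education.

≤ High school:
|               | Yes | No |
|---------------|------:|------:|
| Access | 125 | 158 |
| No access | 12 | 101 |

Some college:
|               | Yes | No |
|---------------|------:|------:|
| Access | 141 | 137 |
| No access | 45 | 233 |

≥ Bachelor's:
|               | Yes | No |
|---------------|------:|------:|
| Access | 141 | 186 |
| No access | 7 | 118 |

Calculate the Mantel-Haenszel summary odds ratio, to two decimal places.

6.81

OR_MH = Σ(aᵢdᵢ/nᵢ) / Σ(bᵢcᵢ/nᵢ), where nᵢ is the stratum total.
Stratum 1 (≤ High school): n = 396; a·d/n = 125·101/396 = 31.8813; b·c/n = 158·12/396 = 4.7879
Stratum 2 (Some college): n = 556; a·d/n = 141·233/556 = 59.0881; b·c/n = 137·45/556 = 11.0881
Stratum 3 (≥ Bachelor's): n = 452; a·d/n = 141·118/452 = 36.8097; b·c/n = 186·7/452 = 2.8805
OR_MH = (31.8813 + 59.0881 + 36.8097) / (4.7879 + 11.0881 + 2.8805) = 127.7792 / 18.7565 = 6.81251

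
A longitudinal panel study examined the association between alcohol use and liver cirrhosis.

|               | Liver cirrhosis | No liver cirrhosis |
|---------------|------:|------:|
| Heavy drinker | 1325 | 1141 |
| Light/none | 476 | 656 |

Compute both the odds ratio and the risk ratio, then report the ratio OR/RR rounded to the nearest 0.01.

1.25

Cells: a = 1325, b = 1141, c = 476, d = 656.
OR = (1325·656)/(1141·476) = 869200/543116 = 1.60039
Risk in exposed = 1325/2466 = 0.53731; risk in unexposed = 476/1132 = 0.42049; RR = 1.27780
OR/RR = 1.60039 / 1.27780 = 1.25246
The outcome is not rare, so the OR lies further from 1 than the RR.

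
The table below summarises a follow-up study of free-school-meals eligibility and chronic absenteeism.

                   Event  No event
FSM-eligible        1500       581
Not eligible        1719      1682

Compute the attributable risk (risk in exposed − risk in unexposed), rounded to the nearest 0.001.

0.215

Cells: a = 1500, b = 581, c = 1719, d = 1682.
Risk in exposed = 1500/2081 = 0.720807; risk in unexposed = 1719/3401 = 0.505440.
Risk difference = 0.720807 − 0.505440 = 0.215368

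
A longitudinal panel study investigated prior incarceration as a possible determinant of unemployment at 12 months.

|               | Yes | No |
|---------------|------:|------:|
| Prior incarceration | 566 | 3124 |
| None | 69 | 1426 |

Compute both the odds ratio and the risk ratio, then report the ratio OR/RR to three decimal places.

1.127

Cells: a = 566, b = 3124, c = 69, d = 1426.
OR = (566·1426)/(3124·69) = 807116/215556 = 3.74434
Risk in exposed = 566/3690 = 0.15339; risk in unexposed = 69/1495 = 0.04615; RR = 3.32340
OR/RR = 3.74434 / 3.32340 = 1.12666
The outcome is not rare, so the OR lies further from 1 than the RR.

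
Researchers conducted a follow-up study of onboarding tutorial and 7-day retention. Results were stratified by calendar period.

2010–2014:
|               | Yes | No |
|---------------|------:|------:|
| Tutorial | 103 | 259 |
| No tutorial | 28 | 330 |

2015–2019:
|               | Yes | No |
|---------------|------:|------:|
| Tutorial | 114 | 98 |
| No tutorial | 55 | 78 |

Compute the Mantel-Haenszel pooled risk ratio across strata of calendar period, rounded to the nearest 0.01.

RR_MH = Σ(aᵢ·n₀ᵢ/nᵢ) / Σ(cᵢ·n₁ᵢ/nᵢ), with n₁ᵢ = aᵢ+bᵢ (exposed), n₀ᵢ = cᵢ+dᵢ (unexposed), nᵢ = n₁ᵢ+n₀ᵢ.
Stratum 1 (2010–2014): n₁ = 362, n₀ = 358, n = 720; a·n₀/n = 103·358/720 = 51.2139; c·n₁/n = 28·362/720 = 14.0778
Stratum 2 (2015–2019): n₁ = 212, n₀ = 133, n = 345; a·n₀/n = 114·133/345 = 43.9478; c·n₁/n = 55·212/345 = 33.7971
RR_MH = (51.2139 + 43.9478) / (14.0778 + 33.7971) = 95.1617 / 47.8749 = 1.98772

1.99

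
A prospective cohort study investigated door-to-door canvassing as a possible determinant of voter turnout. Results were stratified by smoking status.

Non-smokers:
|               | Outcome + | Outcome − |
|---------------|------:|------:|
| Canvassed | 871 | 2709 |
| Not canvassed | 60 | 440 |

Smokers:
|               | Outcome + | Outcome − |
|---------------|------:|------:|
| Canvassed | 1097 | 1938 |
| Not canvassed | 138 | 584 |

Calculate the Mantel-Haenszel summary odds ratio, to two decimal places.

2.38

OR_MH = Σ(aᵢdᵢ/nᵢ) / Σ(bᵢcᵢ/nᵢ), where nᵢ is the stratum total.
Stratum 1 (Non-smokers): n = 4080; a·d/n = 871·440/4080 = 93.9314; b·c/n = 2709·60/4080 = 39.8382
Stratum 2 (Smokers): n = 3757; a·d/n = 1097·584/3757 = 170.5212; b·c/n = 1938·138/3757 = 71.1855
OR_MH = (93.9314 + 170.5212) / (39.8382 + 71.1855) = 264.4525 / 111.0238 = 2.38195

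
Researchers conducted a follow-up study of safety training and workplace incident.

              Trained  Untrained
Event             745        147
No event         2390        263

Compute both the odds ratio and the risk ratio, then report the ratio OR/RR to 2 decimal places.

Reading the table with exposure as columns: a = 745 (Trained, case), b = 2390 (Trained, non-case), c = 147 (Untrained, case), d = 263.
OR = (745·263)/(2390·147) = 195935/351330 = 0.55770
Risk in exposed = 745/3135 = 0.23764; risk in unexposed = 147/410 = 0.35854; RR = 0.66280
OR/RR = 0.55770 / 0.66280 = 0.84142
The outcome is not rare, so the OR lies further from 1 than the RR.

0.84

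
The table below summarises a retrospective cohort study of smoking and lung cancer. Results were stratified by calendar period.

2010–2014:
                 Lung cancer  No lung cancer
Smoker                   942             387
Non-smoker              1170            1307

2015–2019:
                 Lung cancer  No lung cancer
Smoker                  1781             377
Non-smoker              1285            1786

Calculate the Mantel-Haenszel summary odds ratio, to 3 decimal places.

4.403

OR_MH = Σ(aᵢdᵢ/nᵢ) / Σ(bᵢcᵢ/nᵢ), where nᵢ is the stratum total.
Stratum 1 (2010–2014): n = 3806; a·d/n = 942·1307/3806 = 323.4877; b·c/n = 387·1170/3806 = 118.9674
Stratum 2 (2015–2019): n = 5229; a·d/n = 1781·1786/5229 = 608.3125; b·c/n = 377·1285/5229 = 92.6458
OR_MH = (323.4877 + 608.3125) / (118.9674 + 92.6458) = 931.8001 / 211.6132 = 4.40332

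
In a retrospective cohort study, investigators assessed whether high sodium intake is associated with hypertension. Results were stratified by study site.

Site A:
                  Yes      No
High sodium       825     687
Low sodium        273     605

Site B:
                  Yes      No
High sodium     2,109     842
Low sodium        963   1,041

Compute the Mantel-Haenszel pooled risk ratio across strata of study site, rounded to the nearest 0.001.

RR_MH = Σ(aᵢ·n₀ᵢ/nᵢ) / Σ(cᵢ·n₁ᵢ/nᵢ), with n₁ᵢ = aᵢ+bᵢ (exposed), n₀ᵢ = cᵢ+dᵢ (unexposed), nᵢ = n₁ᵢ+n₀ᵢ.
Stratum 1 (Site A): n₁ = 1512, n₀ = 878, n = 2390; a·n₀/n = 825·878/2390 = 303.0753; c·n₁/n = 273·1512/2390 = 172.7096
Stratum 2 (Site B): n₁ = 2951, n₀ = 2004, n = 4955; a·n₀/n = 2109·2004/4955 = 852.9639; c·n₁/n = 963·2951/4955 = 573.5243
RR_MH = (303.0753 + 852.9639) / (172.7096 + 573.5243) = 1156.0392 / 746.2339 = 1.54916

1.549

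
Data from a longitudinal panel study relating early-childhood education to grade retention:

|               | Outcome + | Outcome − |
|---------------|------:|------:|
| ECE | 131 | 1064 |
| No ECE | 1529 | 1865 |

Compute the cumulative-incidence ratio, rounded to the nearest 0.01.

Cells: a = 131, b = 1064, c = 1529, d = 1865.
Risk in exposed = 131/1195 = 0.10962; risk in unexposed = 1529/3394 = 0.45050.
RR = 0.10962 / 0.45050 = 0.24334
The risk is 76% lower among the exposed than among the unexposed.

0.24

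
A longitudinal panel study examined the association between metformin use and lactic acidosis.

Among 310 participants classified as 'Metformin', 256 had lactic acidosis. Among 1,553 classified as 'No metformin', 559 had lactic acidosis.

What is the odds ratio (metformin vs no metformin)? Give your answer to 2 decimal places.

8.43

From the description: a = 256, b = 54, c = 559, d = 994.
OR = (a·d)/(b·c) = (256 × 994) / (54 × 559) = 254464 / 30186 = 8.42987
The odds of lactic acidosis are about 8.43 times as high in the metformin group.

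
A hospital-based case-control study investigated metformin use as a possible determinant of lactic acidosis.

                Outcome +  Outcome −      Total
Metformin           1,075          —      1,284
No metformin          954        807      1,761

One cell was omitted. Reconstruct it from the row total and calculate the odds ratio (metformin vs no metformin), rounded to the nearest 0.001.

The missing cell is in the exposed row: 1284 − 1075 = 209.
So a = 1075, b = 209, c = 954, d = 807.
OR = (a·d)/(b·c) = (1075 × 807) / (209 × 954) = 867525 / 199386 = 4.35098

4.351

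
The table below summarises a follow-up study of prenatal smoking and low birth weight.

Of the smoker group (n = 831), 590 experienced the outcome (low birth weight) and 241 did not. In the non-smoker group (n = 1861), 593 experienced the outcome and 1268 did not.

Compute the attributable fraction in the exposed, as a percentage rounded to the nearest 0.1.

From the description: a = 590, b = 241, c = 593, d = 1268.
Risk in exposed = 590/831 = 0.70999; risk in unexposed = 593/1861 = 0.31865.
RR = 0.70999/0.31865 = 2.22814
AR% = (RR − 1)/RR × 100 = (2.22814 − 1)/2.22814 × 100 = 55.1195%

55.1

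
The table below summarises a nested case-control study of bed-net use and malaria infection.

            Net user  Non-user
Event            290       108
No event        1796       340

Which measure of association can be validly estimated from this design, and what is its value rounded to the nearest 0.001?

0.508

Reading the table with exposure as columns: a = 290 (Net user, case), b = 1796 (Net user, non-case), c = 108 (Non-user, case), d = 340.
This is a nested case-control study: participants were sampled on outcome status, so risks in the source population cannot be estimated directly — relative risk is not valid here. The odds ratio is the appropriate measure.
OR = (a·d)/(b·c) = (290 × 340) / (1796 × 108) = 98600 / 193968 = 0.50833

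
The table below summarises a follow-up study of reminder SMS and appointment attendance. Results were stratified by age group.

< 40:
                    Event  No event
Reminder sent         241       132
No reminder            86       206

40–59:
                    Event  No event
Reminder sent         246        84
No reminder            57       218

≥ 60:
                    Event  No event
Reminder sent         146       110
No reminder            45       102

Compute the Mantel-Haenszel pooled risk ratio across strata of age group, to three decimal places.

2.510

RR_MH = Σ(aᵢ·n₀ᵢ/nᵢ) / Σ(cᵢ·n₁ᵢ/nᵢ), with n₁ᵢ = aᵢ+bᵢ (exposed), n₀ᵢ = cᵢ+dᵢ (unexposed), nᵢ = n₁ᵢ+n₀ᵢ.
Stratum 1 (< 40): n₁ = 373, n₀ = 292, n = 665; a·n₀/n = 241·292/665 = 105.8226; c·n₁/n = 86·373/665 = 48.2376
Stratum 2 (40–59): n₁ = 330, n₀ = 275, n = 605; a·n₀/n = 246·275/605 = 111.8182; c·n₁/n = 57·330/605 = 31.0909
Stratum 3 (≥ 60): n₁ = 256, n₀ = 147, n = 403; a·n₀/n = 146·147/403 = 53.2556; c·n₁/n = 45·256/403 = 28.5856
RR_MH = (105.8226 + 111.8182 + 53.2556) / (48.2376 + 31.0909 + 28.5856) = 270.8963 / 107.9141 = 2.51030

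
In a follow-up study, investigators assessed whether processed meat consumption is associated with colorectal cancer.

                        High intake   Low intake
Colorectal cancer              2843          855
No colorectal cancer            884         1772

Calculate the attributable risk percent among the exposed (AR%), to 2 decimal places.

Reading the table with exposure as columns: a = 2843 (High intake, case), b = 884 (High intake, non-case), c = 855 (Low intake, case), d = 1772.
Risk in exposed = 2843/3727 = 0.76281; risk in unexposed = 855/2627 = 0.32547.
RR = 0.76281/0.32547 = 2.34375
AR% = (RR − 1)/RR × 100 = (2.34375 − 1)/2.34375 × 100 = 57.3333%

57.33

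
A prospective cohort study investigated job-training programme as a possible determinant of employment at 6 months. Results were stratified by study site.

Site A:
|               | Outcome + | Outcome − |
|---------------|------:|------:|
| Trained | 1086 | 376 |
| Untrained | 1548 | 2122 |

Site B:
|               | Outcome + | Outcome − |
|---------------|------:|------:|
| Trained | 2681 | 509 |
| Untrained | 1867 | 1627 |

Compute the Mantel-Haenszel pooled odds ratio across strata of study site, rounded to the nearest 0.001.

4.310

OR_MH = Σ(aᵢdᵢ/nᵢ) / Σ(bᵢcᵢ/nᵢ), where nᵢ is the stratum total.
Stratum 1 (Site A): n = 5132; a·d/n = 1086·2122/5132 = 449.0436; b·c/n = 376·1548/5132 = 113.4154
Stratum 2 (Site B): n = 6684; a·d/n = 2681·1627/6684 = 652.6013; b·c/n = 509·1867/6684 = 142.1758
OR_MH = (449.0436 + 652.6013) / (113.4154 + 142.1758) = 1101.6449 / 255.5912 = 4.31018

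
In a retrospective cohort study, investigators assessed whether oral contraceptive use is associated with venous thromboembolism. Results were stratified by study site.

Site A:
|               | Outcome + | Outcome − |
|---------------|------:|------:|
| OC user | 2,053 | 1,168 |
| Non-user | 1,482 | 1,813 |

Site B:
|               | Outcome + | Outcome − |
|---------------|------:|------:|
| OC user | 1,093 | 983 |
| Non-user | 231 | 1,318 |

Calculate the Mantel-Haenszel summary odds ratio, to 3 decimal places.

2.951

OR_MH = Σ(aᵢdᵢ/nᵢ) / Σ(bᵢcᵢ/nᵢ), where nᵢ is the stratum total.
Stratum 1 (Site A): n = 6516; a·d/n = 2053·1813/6516 = 571.2230; b·c/n = 1168·1482/6516 = 265.6501
Stratum 2 (Site B): n = 3625; a·d/n = 1093·1318/3625 = 397.3997; b·c/n = 983·231/3625 = 62.6408
OR_MH = (571.2230 + 397.3997) / (265.6501 + 62.6408) = 968.6227 / 328.2909 = 2.95050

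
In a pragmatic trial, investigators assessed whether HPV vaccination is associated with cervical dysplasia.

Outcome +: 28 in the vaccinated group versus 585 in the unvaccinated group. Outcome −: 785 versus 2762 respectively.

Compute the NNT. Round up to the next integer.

8

Risk in treated group = 28/813 = 0.03444; risk in control = 585/3347 = 0.17478.
Absolute risk reduction = 0.17478 − 0.03444 = 0.14034
NNT = 1 / ARR = 1 / 0.14034 = 7.125 → round up → 8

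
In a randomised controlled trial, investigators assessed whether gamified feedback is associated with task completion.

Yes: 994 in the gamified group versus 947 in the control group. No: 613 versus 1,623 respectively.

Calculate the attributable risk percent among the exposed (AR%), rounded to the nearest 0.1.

From the description: a = 994, b = 613, c = 947, d = 1623.
Risk in exposed = 994/1607 = 0.61854; risk in unexposed = 947/2570 = 0.36848.
RR = 0.61854/0.36848 = 1.67862
AR% = (RR − 1)/RR × 100 = (1.67862 − 1)/1.67862 × 100 = 40.4274%

40.4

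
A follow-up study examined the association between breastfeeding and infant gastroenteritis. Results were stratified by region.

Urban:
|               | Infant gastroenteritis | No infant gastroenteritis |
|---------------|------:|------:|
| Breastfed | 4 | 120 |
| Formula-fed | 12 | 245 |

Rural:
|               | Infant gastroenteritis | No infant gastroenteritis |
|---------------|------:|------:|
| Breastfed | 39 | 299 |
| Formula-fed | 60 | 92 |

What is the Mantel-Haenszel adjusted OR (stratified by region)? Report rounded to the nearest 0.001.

0.245

OR_MH = Σ(aᵢdᵢ/nᵢ) / Σ(bᵢcᵢ/nᵢ), where nᵢ is the stratum total.
Stratum 1 (Urban): n = 381; a·d/n = 4·245/381 = 2.5722; b·c/n = 120·12/381 = 3.7795
Stratum 2 (Rural): n = 490; a·d/n = 39·92/490 = 7.3224; b·c/n = 299·60/490 = 36.6122
OR_MH = (2.5722 + 7.3224) / (3.7795 + 36.6122) = 9.8946 / 40.3918 = 0.24497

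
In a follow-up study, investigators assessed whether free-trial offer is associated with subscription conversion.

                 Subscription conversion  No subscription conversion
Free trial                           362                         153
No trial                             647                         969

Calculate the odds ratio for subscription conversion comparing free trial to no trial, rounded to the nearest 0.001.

3.544

Cells: a = 362, b = 153, c = 647, d = 969.
OR = (a·d)/(b·c) = (362 × 969) / (153 × 647) = 350778 / 98991 = 3.54353
The odds of subscription conversion are about 3.54 times as high in the free trial group.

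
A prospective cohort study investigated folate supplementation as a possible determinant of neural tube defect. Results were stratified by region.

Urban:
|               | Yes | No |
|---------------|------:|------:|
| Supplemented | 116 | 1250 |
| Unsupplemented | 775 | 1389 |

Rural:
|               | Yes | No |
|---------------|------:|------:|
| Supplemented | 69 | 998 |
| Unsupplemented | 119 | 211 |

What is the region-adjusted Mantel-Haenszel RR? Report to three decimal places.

RR_MH = Σ(aᵢ·n₀ᵢ/nᵢ) / Σ(cᵢ·n₁ᵢ/nᵢ), with n₁ᵢ = aᵢ+bᵢ (exposed), n₀ᵢ = cᵢ+dᵢ (unexposed), nᵢ = n₁ᵢ+n₀ᵢ.
Stratum 1 (Urban): n₁ = 1366, n₀ = 2164, n = 3530; a·n₀/n = 116·2164/3530 = 71.1116; c·n₁/n = 775·1366/3530 = 299.9008
Stratum 2 (Rural): n₁ = 1067, n₀ = 330, n = 1397; a·n₀/n = 69·330/1397 = 16.2992; c·n₁/n = 119·1067/1397 = 90.8898
RR_MH = (71.1116 + 16.2992) / (299.9008 + 90.8898) = 87.4108 / 390.7906 = 0.22368

0.224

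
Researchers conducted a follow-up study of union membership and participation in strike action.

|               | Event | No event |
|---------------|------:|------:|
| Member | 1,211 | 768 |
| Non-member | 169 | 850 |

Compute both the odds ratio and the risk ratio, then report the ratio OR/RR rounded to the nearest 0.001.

2.149

Cells: a = 1211, b = 768, c = 169, d = 850.
OR = (1211·850)/(768·169) = 1029350/129792 = 7.93077
Risk in exposed = 1211/1979 = 0.61193; risk in unexposed = 169/1019 = 0.16585; RR = 3.68966
OR/RR = 7.93077 / 3.68966 = 2.14946
The outcome is not rare, so the OR lies further from 1 than the RR.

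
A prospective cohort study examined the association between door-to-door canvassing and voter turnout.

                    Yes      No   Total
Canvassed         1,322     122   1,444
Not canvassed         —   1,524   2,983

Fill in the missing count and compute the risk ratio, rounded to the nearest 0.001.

1.872

The missing cell is in the unexposed row: 2983 − 1524 = 1459.
So a = 1322, b = 122, c = 1459, d = 1524.
RR = [a/(a+b)] / [c/(c+d)] = (1322/1444) / (1459/2983) = 0.91551/0.48910 = 1.87181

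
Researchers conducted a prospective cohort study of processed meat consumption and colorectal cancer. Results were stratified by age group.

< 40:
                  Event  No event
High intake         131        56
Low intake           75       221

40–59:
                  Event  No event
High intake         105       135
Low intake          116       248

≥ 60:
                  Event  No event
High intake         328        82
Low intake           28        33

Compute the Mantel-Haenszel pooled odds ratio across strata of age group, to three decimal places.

3.191

OR_MH = Σ(aᵢdᵢ/nᵢ) / Σ(bᵢcᵢ/nᵢ), where nᵢ is the stratum total.
Stratum 1 (< 40): n = 483; a·d/n = 131·221/483 = 59.9400; b·c/n = 56·75/483 = 8.6957
Stratum 2 (40–59): n = 604; a·d/n = 105·248/604 = 43.1126; b·c/n = 135·116/604 = 25.9272
Stratum 3 (≥ 60): n = 471; a·d/n = 328·33/471 = 22.9809; b·c/n = 82·28/471 = 4.8747
OR_MH = (59.9400 + 43.1126 + 22.9809) / (8.6957 + 25.9272 + 4.8747) = 126.0334 / 39.4975 = 3.19092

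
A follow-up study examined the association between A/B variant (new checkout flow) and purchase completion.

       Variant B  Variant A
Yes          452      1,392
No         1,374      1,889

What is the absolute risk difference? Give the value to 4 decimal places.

Reading the table with exposure as columns: a = 452 (Variant B, case), b = 1374 (Variant B, non-case), c = 1392 (Variant A, case), d = 1889.
Risk in exposed = 452/1826 = 0.247536; risk in unexposed = 1392/3281 = 0.424261.
Risk difference = 0.247536 − 0.424261 = -0.176725

-0.1767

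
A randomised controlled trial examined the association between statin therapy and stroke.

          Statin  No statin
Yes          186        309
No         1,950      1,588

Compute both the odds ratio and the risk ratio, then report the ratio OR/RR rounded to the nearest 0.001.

0.917

Reading the table with exposure as columns: a = 186 (Statin, case), b = 1950 (Statin, non-case), c = 309 (No statin, case), d = 1588.
OR = (186·1588)/(1950·309) = 295368/602550 = 0.49020
Risk in exposed = 186/2136 = 0.08708; risk in unexposed = 309/1897 = 0.16289; RR = 0.53459
OR/RR = 0.49020 / 0.53459 = 0.91696
The outcome is not rare, so the OR lies further from 1 than the RR.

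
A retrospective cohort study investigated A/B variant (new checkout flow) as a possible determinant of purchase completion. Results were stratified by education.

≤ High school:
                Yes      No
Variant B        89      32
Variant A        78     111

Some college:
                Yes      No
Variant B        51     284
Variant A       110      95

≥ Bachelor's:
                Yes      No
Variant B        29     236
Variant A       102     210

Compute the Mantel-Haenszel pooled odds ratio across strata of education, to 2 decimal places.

OR_MH = Σ(aᵢdᵢ/nᵢ) / Σ(bᵢcᵢ/nᵢ), where nᵢ is the stratum total.
Stratum 1 (≤ High school): n = 310; a·d/n = 89·111/310 = 31.8677; b·c/n = 32·78/310 = 8.0516
Stratum 2 (Some college): n = 540; a·d/n = 51·95/540 = 8.9722; b·c/n = 284·110/540 = 57.8519
Stratum 3 (≥ Bachelor's): n = 577; a·d/n = 29·210/577 = 10.5546; b·c/n = 236·102/577 = 41.7192
OR_MH = (31.8677 + 8.9722 + 10.5546) / (8.0516 + 57.8519 + 41.7192) = 51.3946 / 107.6227 = 0.47754

0.48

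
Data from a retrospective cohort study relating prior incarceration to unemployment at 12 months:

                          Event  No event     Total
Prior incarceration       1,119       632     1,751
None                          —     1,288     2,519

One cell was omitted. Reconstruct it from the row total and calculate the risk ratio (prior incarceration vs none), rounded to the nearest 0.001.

1.308

The missing cell is in the unexposed row: 2519 − 1288 = 1231.
So a = 1119, b = 632, c = 1231, d = 1288.
RR = [a/(a+b)] / [c/(c+d)] = (1119/1751) / (1231/2519) = 0.63906/0.48869 = 1.30772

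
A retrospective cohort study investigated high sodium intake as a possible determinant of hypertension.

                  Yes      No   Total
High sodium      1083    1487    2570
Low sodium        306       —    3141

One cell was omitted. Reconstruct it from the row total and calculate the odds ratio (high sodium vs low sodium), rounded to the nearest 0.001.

6.748

The missing cell is in the unexposed row: 3141 − 306 = 2835.
So a = 1083, b = 1487, c = 306, d = 2835.
OR = (a·d)/(b·c) = (1083 × 2835) / (1487 × 306) = 3070305 / 455022 = 6.74760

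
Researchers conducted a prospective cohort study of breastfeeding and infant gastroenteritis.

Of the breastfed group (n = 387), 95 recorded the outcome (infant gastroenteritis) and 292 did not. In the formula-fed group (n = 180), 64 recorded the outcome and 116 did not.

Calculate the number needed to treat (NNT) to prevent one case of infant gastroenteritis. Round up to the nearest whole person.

10

Risk in treated group = 95/387 = 0.24548; risk in control = 64/180 = 0.35556.
Absolute risk reduction = 0.35556 − 0.24548 = 0.11008
NNT = 1 / ARR = 1 / 0.11008 = 9.085 → round up → 10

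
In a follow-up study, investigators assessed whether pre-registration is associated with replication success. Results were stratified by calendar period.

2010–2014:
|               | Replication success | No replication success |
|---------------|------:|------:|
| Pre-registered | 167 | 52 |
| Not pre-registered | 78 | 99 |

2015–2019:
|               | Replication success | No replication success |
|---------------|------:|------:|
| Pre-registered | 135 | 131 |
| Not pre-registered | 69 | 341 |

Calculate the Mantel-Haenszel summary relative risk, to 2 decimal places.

2.23

RR_MH = Σ(aᵢ·n₀ᵢ/nᵢ) / Σ(cᵢ·n₁ᵢ/nᵢ), with n₁ᵢ = aᵢ+bᵢ (exposed), n₀ᵢ = cᵢ+dᵢ (unexposed), nᵢ = n₁ᵢ+n₀ᵢ.
Stratum 1 (2010–2014): n₁ = 219, n₀ = 177, n = 396; a·n₀/n = 167·177/396 = 74.6439; c·n₁/n = 78·219/396 = 43.1364
Stratum 2 (2015–2019): n₁ = 266, n₀ = 410, n = 676; a·n₀/n = 135·410/676 = 81.8787; c·n₁/n = 69·266/676 = 27.1509
RR_MH = (74.6439 + 81.8787) / (43.1364 + 27.1509) = 156.5226 / 70.2873 = 2.22690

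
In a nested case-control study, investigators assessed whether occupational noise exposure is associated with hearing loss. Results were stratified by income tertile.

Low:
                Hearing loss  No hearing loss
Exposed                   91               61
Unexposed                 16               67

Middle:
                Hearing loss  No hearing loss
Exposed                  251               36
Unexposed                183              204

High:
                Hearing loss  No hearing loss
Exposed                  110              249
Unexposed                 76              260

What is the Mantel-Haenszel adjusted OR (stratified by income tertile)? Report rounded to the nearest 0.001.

3.476

OR_MH = Σ(aᵢdᵢ/nᵢ) / Σ(bᵢcᵢ/nᵢ), where nᵢ is the stratum total.
Stratum 1 (Low): n = 235; a·d/n = 91·67/235 = 25.9447; b·c/n = 61·16/235 = 4.1532
Stratum 2 (Middle): n = 674; a·d/n = 251·204/674 = 75.9703; b·c/n = 36·183/674 = 9.7745
Stratum 3 (High): n = 695; a·d/n = 110·260/695 = 41.1511; b·c/n = 249·76/695 = 27.2288
OR_MH = (25.9447 + 75.9703 + 41.1511) / (4.1532 + 9.7745 + 27.2288) = 143.0661 / 41.1564 = 3.47615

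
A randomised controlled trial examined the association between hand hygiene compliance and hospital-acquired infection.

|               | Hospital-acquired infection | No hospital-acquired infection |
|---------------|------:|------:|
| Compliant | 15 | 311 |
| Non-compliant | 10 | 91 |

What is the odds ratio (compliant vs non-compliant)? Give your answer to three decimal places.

Cells: a = 15, b = 311, c = 10, d = 91.
OR = (a·d)/(b·c) = (15 × 91) / (311 × 10) = 1365 / 3110 = 0.43891
Exposure is associated with lower odds of hospital-acquired infection (OR = 0.44 < 1).

0.439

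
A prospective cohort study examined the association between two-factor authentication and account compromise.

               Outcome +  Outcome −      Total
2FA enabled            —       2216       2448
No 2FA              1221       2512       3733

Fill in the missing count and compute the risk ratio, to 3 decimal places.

0.290

The missing cell is in the exposed row: 2448 − 2216 = 232.
So a = 232, b = 2216, c = 1221, d = 2512.
RR = [a/(a+b)] / [c/(c+d)] = (232/2448) / (1221/3733) = 0.09477/0.32708 = 0.28975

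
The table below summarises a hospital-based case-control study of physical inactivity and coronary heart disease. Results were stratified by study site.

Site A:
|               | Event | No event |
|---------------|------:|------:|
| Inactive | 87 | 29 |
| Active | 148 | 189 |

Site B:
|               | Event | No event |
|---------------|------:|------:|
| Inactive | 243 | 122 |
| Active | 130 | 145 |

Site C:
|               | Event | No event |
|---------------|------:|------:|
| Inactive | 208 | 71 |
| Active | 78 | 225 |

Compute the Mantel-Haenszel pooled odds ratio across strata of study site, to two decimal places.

OR_MH = Σ(aᵢdᵢ/nᵢ) / Σ(bᵢcᵢ/nᵢ), where nᵢ is the stratum total.
Stratum 1 (Site A): n = 453; a·d/n = 87·189/453 = 36.2980; b·c/n = 29·148/453 = 9.4746
Stratum 2 (Site B): n = 640; a·d/n = 243·145/640 = 55.0547; b·c/n = 122·130/640 = 24.7812
Stratum 3 (Site C): n = 582; a·d/n = 208·225/582 = 80.4124; b·c/n = 71·78/582 = 9.5155
OR_MH = (36.2980 + 55.0547 + 80.4124) / (9.4746 + 24.7812 + 9.5155) = 171.7651 / 43.7713 = 3.92415

3.92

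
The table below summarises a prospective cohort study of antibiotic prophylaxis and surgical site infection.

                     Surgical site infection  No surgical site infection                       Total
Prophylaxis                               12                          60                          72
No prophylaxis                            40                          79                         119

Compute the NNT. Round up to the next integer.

6

Risk in treated group = 12/72 = 0.16667; risk in control = 40/119 = 0.33613.
Absolute risk reduction = 0.33613 − 0.16667 = 0.16947
NNT = 1 / ARR = 1 / 0.16947 = 5.901 → round up → 6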